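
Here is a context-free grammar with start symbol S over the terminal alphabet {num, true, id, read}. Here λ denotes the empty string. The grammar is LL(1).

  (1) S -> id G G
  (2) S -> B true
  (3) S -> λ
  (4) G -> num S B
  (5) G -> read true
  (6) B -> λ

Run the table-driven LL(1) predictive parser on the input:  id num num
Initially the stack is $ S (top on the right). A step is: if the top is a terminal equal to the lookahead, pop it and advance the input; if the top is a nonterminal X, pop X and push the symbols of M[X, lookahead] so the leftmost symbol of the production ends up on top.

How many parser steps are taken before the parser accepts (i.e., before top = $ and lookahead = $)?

10

step 1: stack=$ S  input=id num num $  — expand S -> id G G
step 2: stack=$ G G id  input=id num num $  — match id
step 3: stack=$ G G  input=num num $  — expand G -> num S B
step 4: stack=$ G B S num  input=num num $  — match num
step 5: stack=$ G B S  input=num $  — expand S -> λ
step 6: stack=$ G B  input=num $  — expand B -> λ
step 7: stack=$ G  input=num $  — expand G -> num S B
step 8: stack=$ B S num  input=num $  — match num
step 9: stack=$ B S  input=$  — expand S -> λ
step 10: stack=$ B  input=$  — expand B -> λ
Accept reached after 10 steps.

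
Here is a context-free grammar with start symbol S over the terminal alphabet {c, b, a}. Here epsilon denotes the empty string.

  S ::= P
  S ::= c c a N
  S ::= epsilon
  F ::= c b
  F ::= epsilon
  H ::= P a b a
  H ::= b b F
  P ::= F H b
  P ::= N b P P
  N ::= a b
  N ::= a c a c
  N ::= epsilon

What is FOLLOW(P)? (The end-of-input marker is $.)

FIRST(F) = {epsilon, c}
FIRST(N) = {epsilon, a}
FIRST(S) = {epsilon, a, b, c}  (via P)
FIRST(H) = {a, b, c}  (via P a b a)
FIRST(P) = {a, b, c}  (via F H b, N b P P)
FOLLOW(S) includes $ since S is the start symbol.
FOLLOW(S): S appears on no right-hand side. Thus FOLLOW(S) = {$}.
FOLLOW(H): in P::=F H b, H is followed by b with FIRST {b}. Thus FOLLOW(H) = {b}.
FOLLOW(F): in H::=b b F, the suffix after F is empty, so FOLLOW(F) ⊇ FOLLOW(H) = {b}; in P::=F H b, F is followed by H b with FIRST {a, b, c}. Thus FOLLOW(F) = {a, b, c}.
FOLLOW(P): in S::=P, the suffix after P is empty, so FOLLOW(P) ⊇ FOLLOW(S) = {$}; in H::=P a b a, P is followed by a b a with FIRST {a}; in P::=N b P P (occurrence 1), P is followed by P with FIRST {a, b, c}; in P::=N b P P (occurrence 2), the suffix after P is empty (adds nothing new). Thus FOLLOW(P) = {$, a, b, c}.
FOLLOW(N): in S::=c c a N, the suffix after N is empty, so FOLLOW(N) ⊇ FOLLOW(S) = {$}; in P::=N b P P, N is followed by b P P with FIRST {b}. Thus FOLLOW(N) = {$, b}.

{$, a, b, c}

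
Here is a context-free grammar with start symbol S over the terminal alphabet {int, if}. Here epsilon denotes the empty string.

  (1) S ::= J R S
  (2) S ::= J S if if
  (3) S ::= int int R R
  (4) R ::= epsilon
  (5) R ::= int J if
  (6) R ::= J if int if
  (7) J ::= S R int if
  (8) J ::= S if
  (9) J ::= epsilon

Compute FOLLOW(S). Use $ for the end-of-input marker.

{$, if, int}

FIRST(S): from S::=J R S we get {if, int}; from S::=J S if if we get {if, int}; from S::=int int R R we get {int}. So FIRST(S) = {if, int}.
FIRST(J): from J::=S R int if we get {if, int}; from J::=S if we get {if, int}; from J::=epsilon we get {epsilon}. So FIRST(J) = {epsilon, if, int}.
FIRST(R): from R::=epsilon we get {epsilon}; from R::=int J if we get {int}; from R::=J if int if we get {if, int}. So FIRST(R) = {epsilon, if, int}.
FOLLOW(S) includes $ since S is the start symbol.
FOLLOW(S): in S::=J R S, the suffix after S is empty (adds nothing new); in S::=J S if if, S is followed by if if with FIRST {if}; in J::=S R int if, S is followed by R int if with FIRST {if, int}; in J::=S if, S is followed by if with FIRST {if}. Thus FOLLOW(S) = {$, if, int}.
FOLLOW(R): in S::=J R S, R is followed by S with FIRST {if, int}; in S::=int int R R (occurrence 1), R is followed by R with FIRST {epsilon, if, int}; in S::=int int R R (occurrence 1), the suffix after R is nullable, so FOLLOW(R) ⊇ FOLLOW(S) = {$, if, int}; in S::=int int R R (occurrence 2), the suffix after R is empty, so FOLLOW(R) ⊇ FOLLOW(S) = {$, if, int}; in J::=S R int if, R is followed by int if with FIRST {int}. Thus FOLLOW(R) = {$, if, int}.
FOLLOW(J): in S::=J R S, J is followed by R S with FIRST {if, int}; in S::=J S if if, J is followed by S if if with FIRST {if, int}; in R::=int J if, J is followed by if with FIRST {if}; in R::=J if int if, J is followed by if int if with FIRST {if}. Thus FOLLOW(J) = {if, int}.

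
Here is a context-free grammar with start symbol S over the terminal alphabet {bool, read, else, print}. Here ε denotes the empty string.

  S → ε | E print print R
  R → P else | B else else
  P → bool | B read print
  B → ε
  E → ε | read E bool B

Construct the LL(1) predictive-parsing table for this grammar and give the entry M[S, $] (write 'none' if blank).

FIRST(B) = {ε}
FIRST(E) = {ε, read}
FIRST(S) = {ε, print, read}  (via E print print R)
FIRST(P) = {bool, read}  (via B read print)
FIRST(R) = {bool, else, read}  (via P else, B else else)
FOLLOW(S) includes $ since S is the start symbol.
FOLLOW(S): S appears on no right-hand side. Thus FOLLOW(S) = {$}.
For S → ε: FIRST(ε) = {ε}, so it goes in M[S, t] for t ∈ {}; since ε ∈ FIRST, also for every t ∈ FOLLOW(S) = {$}.
For S → E print print R: FIRST(E print print R) = {print, read}, so it goes in M[S, t] for t ∈ {print, read}.

S → ε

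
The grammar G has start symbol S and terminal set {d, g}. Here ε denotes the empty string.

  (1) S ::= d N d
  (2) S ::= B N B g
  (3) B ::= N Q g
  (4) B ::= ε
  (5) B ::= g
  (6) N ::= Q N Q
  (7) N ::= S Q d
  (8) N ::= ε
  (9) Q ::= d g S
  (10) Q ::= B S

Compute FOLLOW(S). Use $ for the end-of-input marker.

{$, d, g}

FIRST(S) = {d, g}  (via B N B g)
FIRST(B) = {ε, d, g}  (via N Q g)
FIRST(Q) = {d, g}  (via B S)
FIRST(N) = {ε, d, g}  (via Q N Q, S Q d)
FOLLOW(S) includes $ since S is the start symbol.
FOLLOW(B): in S::=B N B g (occurrence 1), B is followed by N B g with FIRST {d, g}; in S::=B N B g (occurrence 2), B is followed by g with FIRST {g}; in Q::=B S, B is followed by S with FIRST {d, g}. Thus FOLLOW(B) = {d, g}.
FOLLOW(N): in S::=d N d, N is followed by d with FIRST {d}; in S::=B N B g, N is followed by B g with FIRST {d, g}; in B::=N Q g, N is followed by Q g with FIRST {d, g}; in N::=Q N Q, N is followed by Q with FIRST {d, g}. Thus FOLLOW(N) = {d, g}.
FOLLOW(Q): in B::=N Q g, Q is followed by g with FIRST {g}; in N::=Q N Q (occurrence 1), Q is followed by N Q with FIRST {d, g}; in N::=Q N Q (occurrence 2), the suffix after Q is empty, so FOLLOW(Q) ⊇ FOLLOW(N) = {d, g}; in N::=S Q d, Q is followed by d with FIRST {d}. Thus FOLLOW(Q) = {d, g}.
FOLLOW(S): in N::=S Q d, S is followed by Q d with FIRST {d, g}; in Q::=d g S, the suffix after S is empty, so FOLLOW(S) ⊇ FOLLOW(Q) = {d, g}; in Q::=B S, the suffix after S is empty, so FOLLOW(S) ⊇ FOLLOW(Q) = {d, g}. Thus FOLLOW(S) = {$, d, g}.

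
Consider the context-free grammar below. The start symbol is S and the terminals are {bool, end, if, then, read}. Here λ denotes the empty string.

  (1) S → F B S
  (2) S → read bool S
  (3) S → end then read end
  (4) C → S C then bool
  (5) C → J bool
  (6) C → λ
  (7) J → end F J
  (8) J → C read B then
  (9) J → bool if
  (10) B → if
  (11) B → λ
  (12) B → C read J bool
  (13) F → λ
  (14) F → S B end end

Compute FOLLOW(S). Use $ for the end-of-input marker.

FIRST(S) = {bool, end, if, read}  (via F B S)
FIRST(F) = {λ, bool, end, if, read}  (via S B end end)
FIRST(C) = {λ, bool, end, if, read}  (via S C then bool, J bool)
FIRST(J) = {bool, end, if, read}  (via C read B then)
FIRST(B) = {λ, bool, end, if, read}  (via C read J bool)
FOLLOW(S) includes $ since S is the start symbol.
FOLLOW(S): in S→F B S, the suffix after S is empty (adds nothing new); in S→read bool S, the suffix after S is empty (adds nothing new); in C→S C then bool, S is followed by C then bool with FIRST {bool, end, if, read, then}; in F→S B end end, S is followed by B end end with FIRST {bool, end, if, read}. Thus FOLLOW(S) = {$, bool, end, if, read, then}.
FOLLOW(C): in C→S C then bool, C is followed by then bool with FIRST {then}; in J→C read B then, C is followed by read B then with FIRST {read}; in B→C read J bool, C is followed by read J bool with FIRST {read}. Thus FOLLOW(C) = {read, then}.
FOLLOW(J): in C→J bool, J is followed by bool with FIRST {bool}; in J→end F J, the suffix after J is empty (adds nothing new); in B→C read J bool, J is followed by bool with FIRST {bool}. Thus FOLLOW(J) = {bool}.
FOLLOW(B): in S→F B S, B is followed by S with FIRST {bool, end, if, read}; in J→C read B then, B is followed by then with FIRST {then}; in F→S B end end, B is followed by end end with FIRST {end}. Thus FOLLOW(B) = {bool, end, if, read, then}.
FOLLOW(F): in S→F B S, F is followed by B S with FIRST {bool, end, if, read}; in J→end F J, F is followed by J with FIRST {bool, end, if, read}. Thus FOLLOW(F) = {bool, end, if, read}.

{$, bool, end, if, read, then}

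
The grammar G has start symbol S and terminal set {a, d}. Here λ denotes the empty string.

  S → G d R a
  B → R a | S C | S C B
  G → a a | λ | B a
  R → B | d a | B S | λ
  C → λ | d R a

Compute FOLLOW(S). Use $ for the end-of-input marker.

FIRST(C): from C→λ we get {λ}; from C→d R a we get {d}. So FIRST(C) = {λ, d}.
FIRST(S): from S→G d R a we get {a, d}. So FIRST(S) = {a, d}.
FIRST(B): from B→R a we get {a, d}; from B→S C we get {a, d}; from B→S C B we get {a, d}. So FIRST(B) = {a, d}.
FIRST(G): from G→a a we get {a}; from G→λ we get {λ}; from G→B a we get {a, d}. So FIRST(G) = {λ, a, d}.
FIRST(R): from R→B we get {a, d}; from R→d a we get {d}; from R→B S we get {a, d}; from R→λ we get {λ}. So FIRST(R) = {λ, a, d}.
FOLLOW(S) includes $ since S is the start symbol.
FOLLOW(G): in S→G d R a, G is followed by d R a with FIRST {d}. Thus FOLLOW(G) = {d}.
FOLLOW(R): in S→G d R a, R is followed by a with FIRST {a}; in B→R a, R is followed by a with FIRST {a}; in C→d R a, R is followed by a with FIRST {a}. Thus FOLLOW(R) = {a}.
FOLLOW(B): in B→S C B, the suffix after B is empty (adds nothing new); in G→B a, B is followed by a with FIRST {a}; in R→B, the suffix after B is empty, so FOLLOW(B) ⊇ FOLLOW(R) = {a}; in R→B S, B is followed by S with FIRST {a, d}. Thus FOLLOW(B) = {a, d}.
FOLLOW(S): in B→S C, S is followed by C with FIRST {λ, d}; in B→S C, the suffix after S is nullable, so FOLLOW(S) ⊇ FOLLOW(B) = {a, d}; in B→S C B, S is followed by C B with FIRST {a, d}; in R→B S, the suffix after S is empty, so FOLLOW(S) ⊇ FOLLOW(R) = {a}. Thus FOLLOW(S) = {$, a, d}.
FOLLOW(C): in B→S C, the suffix after C is empty, so FOLLOW(C) ⊇ FOLLOW(B) = {a, d}; in B→S C B, C is followed by B with FIRST {a, d}. Thus FOLLOW(C) = {a, d}.

{$, a, d}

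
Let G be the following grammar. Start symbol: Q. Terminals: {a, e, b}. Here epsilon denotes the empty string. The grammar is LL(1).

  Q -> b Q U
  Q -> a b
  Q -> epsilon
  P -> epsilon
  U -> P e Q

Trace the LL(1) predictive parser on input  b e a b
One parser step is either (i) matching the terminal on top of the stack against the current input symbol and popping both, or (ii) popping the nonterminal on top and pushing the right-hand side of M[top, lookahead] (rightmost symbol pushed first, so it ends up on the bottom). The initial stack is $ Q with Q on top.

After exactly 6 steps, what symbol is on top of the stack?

Q

     Stack    Input      Action
  1  $ Q      b e a b $  expand Q -> b Q U
  2  $ U Q b  b e a b $  match b
  3  $ U Q    e a b $    expand Q -> epsilon
  4  $ U      e a b $    expand U -> P e Q
  5  $ Q e P  e a b $    expand P -> epsilon
  6  $ Q e    e a b $    match e
Stack after step 6: $ Q (top = Q).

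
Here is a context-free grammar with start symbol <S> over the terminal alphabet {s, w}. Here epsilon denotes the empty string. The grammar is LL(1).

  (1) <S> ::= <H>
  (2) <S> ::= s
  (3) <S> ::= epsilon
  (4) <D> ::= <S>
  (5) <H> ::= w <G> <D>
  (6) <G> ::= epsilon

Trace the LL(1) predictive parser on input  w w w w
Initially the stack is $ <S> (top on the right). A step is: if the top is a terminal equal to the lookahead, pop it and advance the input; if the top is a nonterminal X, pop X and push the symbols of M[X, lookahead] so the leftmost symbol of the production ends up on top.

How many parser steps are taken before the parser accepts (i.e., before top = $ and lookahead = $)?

      Stack        Input      Action
   1  $ <S>        w w w w $  expand <S> ::= <H>
   2  $ <H>        w w w w $  expand <H> ::= w <G> <D>
   3  $ <D> <G> w  w w w w $  match w
   4  $ <D> <G>    w w w $    expand <G> ::= epsilon
   5  $ <D>        w w w $    expand <D> ::= <S>
   6  $ <S>        w w w $    expand <S> ::= <H>
   7  $ <H>        w w w $    expand <H> ::= w <G> <D>
   8  $ <D> <G> w  w w w $    match w
   9  $ <D> <G>    w w $      expand <G> ::= epsilon
  10  $ <D>        w w $      expand <D> ::= <S>
  11  $ <S>        w w $      expand <S> ::= <H>
  12  $ <H>        w w $      expand <H> ::= w <G> <D>
  13  $ <D> <G> w  w w $      match w
  14  $ <D> <G>    w $        expand <G> ::= epsilon
  15  $ <D>        w $        expand <D> ::= <S>
  16  $ <S>        w $        expand <S> ::= <H>
  17  $ <H>        w $        expand <H> ::= w <G> <D>
  18  $ <D> <G> w  w $        match w
  19  $ <D> <G>    $          expand <G> ::= epsilon
  20  $ <D>        $          expand <D> ::= <S>
  21  $ <S>        $          expand <S> ::= epsilon
Accept reached after 21 steps.

21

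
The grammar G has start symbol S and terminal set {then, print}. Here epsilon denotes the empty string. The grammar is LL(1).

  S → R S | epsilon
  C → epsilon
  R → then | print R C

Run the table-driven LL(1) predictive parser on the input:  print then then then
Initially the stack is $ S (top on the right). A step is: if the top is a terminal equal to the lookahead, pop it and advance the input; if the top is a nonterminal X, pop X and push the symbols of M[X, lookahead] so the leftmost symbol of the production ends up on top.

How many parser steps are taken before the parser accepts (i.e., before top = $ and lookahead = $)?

13

      Stack          Input                   Action
   1  $ S            print then then then $  expand S → R S
   2  $ S R          print then then then $  expand R → print R C
   3  $ S C R print  print then then then $  match print
   4  $ S C R        then then then $        expand R → then
   5  $ S C then     then then then $        match then
   6  $ S C          then then $             expand C → epsilon
   7  $ S            then then $             expand S → R S
   8  $ S R          then then $             expand R → then
   9  $ S then       then then $             match then
  10  $ S            then $                  expand S → R S
  11  $ S R          then $                  expand R → then
  12  $ S then       then $                  match then
  13  $ S            $                       expand S → epsilon
Accept reached after 13 steps.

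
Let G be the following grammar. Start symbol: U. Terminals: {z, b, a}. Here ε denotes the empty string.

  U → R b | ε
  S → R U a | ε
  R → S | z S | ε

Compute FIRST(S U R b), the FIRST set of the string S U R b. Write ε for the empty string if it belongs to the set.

{a, b, z}

FIRST(U): from U→R b we get {a, b, z}; from U→ε we get {ε}. So FIRST(U) = {ε, a, b, z}.
FIRST(S): from S→R U a we get {a, b, z}; from S→ε we get {ε}. So FIRST(S) = {ε, a, b, z}.
FIRST(R): from R→S we get {ε, a, b, z}; from R→z S we get {z}; from R→ε we get {ε}. So FIRST(R) = {ε, a, b, z}.
FIRST(S U R b): take FIRST of each symbol in turn, carrying on past any symbol whose FIRST contains ε; result {a, b, z}.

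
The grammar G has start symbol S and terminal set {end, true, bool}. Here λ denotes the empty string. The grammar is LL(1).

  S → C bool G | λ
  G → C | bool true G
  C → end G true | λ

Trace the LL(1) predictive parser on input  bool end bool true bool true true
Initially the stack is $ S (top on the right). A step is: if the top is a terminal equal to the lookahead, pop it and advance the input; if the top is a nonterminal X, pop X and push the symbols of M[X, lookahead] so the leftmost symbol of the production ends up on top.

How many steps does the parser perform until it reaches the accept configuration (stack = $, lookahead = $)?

step 1: stack=$ S  input=bool end bool true bool true true $  — expand S → C bool G
step 2: stack=$ G bool C  input=bool end bool true bool true true $  — expand C → λ
step 3: stack=$ G bool  input=bool end bool true bool true true $  — match bool
step 4: stack=$ G  input=end bool true bool true true $  — expand G → C
step 5: stack=$ C  input=end bool true bool true true $  — expand C → end G true
step 6: stack=$ true G end  input=end bool true bool true true $  — match end
step 7: stack=$ true G  input=bool true bool true true $  — expand G → bool true G
step 8: stack=$ true G true bool  input=bool true bool true true $  — match bool
step 9: stack=$ true G true  input=true bool true true $  — match true
step 10: stack=$ true G  input=bool true true $  — expand G → bool true G
step 11: stack=$ true G true bool  input=bool true true $  — match bool
step 12: stack=$ true G true  input=true true $  — match true
step 13: stack=$ true G  input=true $  — expand G → C
step 14: stack=$ true C  input=true $  — expand C → λ
step 15: stack=$ true  input=true $  — match true
Accept reached after 15 steps.

15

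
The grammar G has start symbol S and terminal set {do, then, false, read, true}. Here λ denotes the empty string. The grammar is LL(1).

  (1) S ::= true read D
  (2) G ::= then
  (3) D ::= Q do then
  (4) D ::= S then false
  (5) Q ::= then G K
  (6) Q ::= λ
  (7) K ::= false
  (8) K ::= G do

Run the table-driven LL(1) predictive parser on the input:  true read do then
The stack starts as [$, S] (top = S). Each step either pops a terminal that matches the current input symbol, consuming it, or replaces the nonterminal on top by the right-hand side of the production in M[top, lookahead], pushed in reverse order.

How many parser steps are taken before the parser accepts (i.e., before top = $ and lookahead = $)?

step 1: stack=$ S  input=true read do then $  — expand S ::= true read D
step 2: stack=$ D read true  input=true read do then $  — match true
step 3: stack=$ D read  input=read do then $  — match read
step 4: stack=$ D  input=do then $  — expand D ::= Q do then
step 5: stack=$ then do Q  input=do then $  — expand Q ::= λ
step 6: stack=$ then do  input=do then $  — match do
step 7: stack=$ then  input=then $  — match then
Accept reached after 7 steps.

7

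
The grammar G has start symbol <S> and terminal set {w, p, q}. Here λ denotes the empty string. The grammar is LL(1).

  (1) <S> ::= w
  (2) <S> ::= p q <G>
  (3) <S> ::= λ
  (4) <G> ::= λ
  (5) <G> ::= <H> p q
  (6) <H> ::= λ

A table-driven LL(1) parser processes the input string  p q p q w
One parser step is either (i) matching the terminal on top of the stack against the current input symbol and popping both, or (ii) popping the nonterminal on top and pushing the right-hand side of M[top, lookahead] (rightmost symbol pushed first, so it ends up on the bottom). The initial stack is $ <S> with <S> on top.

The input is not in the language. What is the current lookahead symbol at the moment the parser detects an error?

w

     Stack      Input        Action
  1  $ <S>      p q p q w $  expand <S> ::= p q <G>
  2  $ <G> q p  p q p q w $  match p
  3  $ <G> q    q p q w $    match q
  4  $ <G>      p q w $      expand <G> ::= <H> p q
  5  $ q p <H>  p q w $      expand <H> ::= λ
  6  $ q p      p q w $      match p
  7  $ q        q w $        match q
  8  $          w $          error: stack empty but input remains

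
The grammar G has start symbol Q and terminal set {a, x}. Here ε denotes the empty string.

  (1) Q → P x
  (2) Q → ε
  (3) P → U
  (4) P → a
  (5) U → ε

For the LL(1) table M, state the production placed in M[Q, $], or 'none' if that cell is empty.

Q → ε

FIRST(U) = {ε}
FIRST(P) = {ε, a}  (via U)
FIRST(Q) = {ε, a, x}  (via P x)
FOLLOW(Q) includes $ since Q is the start symbol.
FOLLOW(Q): Q appears on no right-hand side. Thus FOLLOW(Q) = {$}.
For Q → P x: FIRST(P x) = {a, x}, so it goes in M[Q, t] for t ∈ {a, x}.
For Q → ε: FIRST(ε) = {ε}, so it goes in M[Q, t] for t ∈ {}; since ε ∈ FIRST, also for every t ∈ FOLLOW(Q) = {$}.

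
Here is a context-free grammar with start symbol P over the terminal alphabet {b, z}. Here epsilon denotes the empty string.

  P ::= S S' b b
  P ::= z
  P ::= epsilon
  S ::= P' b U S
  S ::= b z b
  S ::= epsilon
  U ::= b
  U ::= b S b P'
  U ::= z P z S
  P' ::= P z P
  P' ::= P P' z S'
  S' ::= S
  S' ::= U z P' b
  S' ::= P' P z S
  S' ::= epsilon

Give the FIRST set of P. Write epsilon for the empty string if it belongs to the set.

{epsilon, b, z}

FIRST(U) = {b, z}
FIRST(P) = {epsilon, b, z}  (via S S' b b)
FIRST(P') = {b, z}  (via P z P, P P' z S')
FIRST(S) = {epsilon, b, z}  (via P' b U S)
FIRST(S') = {epsilon, b, z}  (via S, U z P' b, P' P z S)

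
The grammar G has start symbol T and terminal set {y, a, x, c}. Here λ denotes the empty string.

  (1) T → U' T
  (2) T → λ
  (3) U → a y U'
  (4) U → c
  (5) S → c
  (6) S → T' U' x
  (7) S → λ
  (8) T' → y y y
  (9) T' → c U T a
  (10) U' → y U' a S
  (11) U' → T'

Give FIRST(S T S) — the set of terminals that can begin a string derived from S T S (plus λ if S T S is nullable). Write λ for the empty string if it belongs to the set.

{λ, c, y}

FIRST(U): from U→a y U' we get {a}; from U→c we get {c}. So FIRST(U) = {a, c}.
FIRST(T'): from T'→y y y we get {y}; from T'→c U T a we get {c}. So FIRST(T') = {c, y}.
FIRST(S): from S→c we get {c}; from S→T' U' x we get {c, y}; from S→λ we get {λ}. So FIRST(S) = {λ, c, y}.
FIRST(U'): from U'→y U' a S we get {y}; from U'→T' we get {c, y}. So FIRST(U') = {c, y}.
FIRST(T): from T→U' T we get {c, y}; from T→λ we get {λ}. So FIRST(T) = {λ, c, y}.
FIRST(S T S): take FIRST of each symbol in turn, carrying on past any symbol whose FIRST contains λ; result {λ, c, y}.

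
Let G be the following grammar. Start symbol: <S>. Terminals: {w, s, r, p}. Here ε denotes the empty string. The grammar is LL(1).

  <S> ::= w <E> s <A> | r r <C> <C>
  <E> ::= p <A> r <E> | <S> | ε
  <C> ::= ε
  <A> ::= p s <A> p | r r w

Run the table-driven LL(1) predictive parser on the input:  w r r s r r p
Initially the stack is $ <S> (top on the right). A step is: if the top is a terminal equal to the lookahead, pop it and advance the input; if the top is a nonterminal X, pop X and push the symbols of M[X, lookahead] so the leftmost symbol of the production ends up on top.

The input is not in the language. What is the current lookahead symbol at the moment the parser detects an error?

step 1: stack=$ <S>  input=w r r s r r p $  — expand <S> ::= w <E> s <A>
step 2: stack=$ <A> s <E> w  input=w r r s r r p $  — match w
step 3: stack=$ <A> s <E>  input=r r s r r p $  — expand <E> ::= <S>
step 4: stack=$ <A> s <S>  input=r r s r r p $  — expand <S> ::= r r <C> <C>
step 5: stack=$ <A> s <C> <C> r r  input=r r s r r p $  — match r
step 6: stack=$ <A> s <C> <C> r  input=r s r r p $  — match r
step 7: stack=$ <A> s <C> <C>  input=s r r p $  — expand <C> ::= ε
step 8: stack=$ <A> s <C>  input=s r r p $  — expand <C> ::= ε
step 9: stack=$ <A> s  input=s r r p $  — match s
step 10: stack=$ <A>  input=r r p $  — expand <A> ::= r r w
step 11: stack=$ w r r  input=r r p $  — match r
step 12: stack=$ w r  input=r p $  — match r
step 13: stack=$ w  input=p $  — error: top is terminal w but lookahead is p

p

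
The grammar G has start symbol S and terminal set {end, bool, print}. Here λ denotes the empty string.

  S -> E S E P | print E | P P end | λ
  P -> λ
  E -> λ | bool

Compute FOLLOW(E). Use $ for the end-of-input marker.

{$, bool, end, print}

FIRST(P) = {λ}
FIRST(E) = {λ, bool}
FIRST(S) = {λ, bool, end, print}  (via E S E P, P P end)
FOLLOW(S) includes $ since S is the start symbol.
FOLLOW(S): in S->E S E P, S is followed by E P with FIRST {λ, bool}; in S->E S E P, the suffix after S is nullable (adds nothing new). Thus FOLLOW(S) = {$, bool}.
FOLLOW(P): in S->E S E P, the suffix after P is empty, so FOLLOW(P) ⊇ FOLLOW(S) = {$, bool}; in S->P P end (occurrence 1), P is followed by P end with FIRST {end}; in S->P P end (occurrence 2), P is followed by end with FIRST {end}. Thus FOLLOW(P) = {$, bool, end}.
FOLLOW(E): in S->E S E P (occurrence 1), E is followed by S E P with FIRST {λ, bool, end, print}; in S->E S E P (occurrence 1), the suffix after E is nullable, so FOLLOW(E) ⊇ FOLLOW(S) = {$, bool}; in S->E S E P (occurrence 2), E is followed by P with FIRST {λ}; in S->E S E P (occurrence 2), the suffix after E is nullable, so FOLLOW(E) ⊇ FOLLOW(S) = {$, bool}; in S->print E, the suffix after E is empty, so FOLLOW(E) ⊇ FOLLOW(S) = {$, bool}. Thus FOLLOW(E) = {$, bool, end, print}.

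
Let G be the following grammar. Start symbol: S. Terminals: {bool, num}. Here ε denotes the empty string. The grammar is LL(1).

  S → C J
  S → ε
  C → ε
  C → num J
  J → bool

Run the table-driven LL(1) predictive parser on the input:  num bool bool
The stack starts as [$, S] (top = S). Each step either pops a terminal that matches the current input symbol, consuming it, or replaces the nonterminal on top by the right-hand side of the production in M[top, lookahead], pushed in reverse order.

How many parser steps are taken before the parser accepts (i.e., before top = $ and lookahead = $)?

7

     Stack      Input            Action
  1  $ S        num bool bool $  expand S → C J
  2  $ J C      num bool bool $  expand C → num J
  3  $ J J num  num bool bool $  match num
  4  $ J J      bool bool $      expand J → bool
  5  $ J bool   bool bool $      match bool
  6  $ J        bool $           expand J → bool
  7  $ bool     bool $           match bool
Accept reached after 7 steps.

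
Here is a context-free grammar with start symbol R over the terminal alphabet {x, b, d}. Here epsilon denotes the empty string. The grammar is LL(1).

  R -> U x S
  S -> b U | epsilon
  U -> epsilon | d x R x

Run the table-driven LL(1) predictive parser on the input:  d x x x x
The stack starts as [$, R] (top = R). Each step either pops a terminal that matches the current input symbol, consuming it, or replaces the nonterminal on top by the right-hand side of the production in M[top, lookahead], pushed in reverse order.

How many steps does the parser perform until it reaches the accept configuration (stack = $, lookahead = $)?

11

      Stack          Input        Action
   1  $ R            d x x x x $  expand R -> U x S
   2  $ S x U        d x x x x $  expand U -> d x R x
   3  $ S x x R x d  d x x x x $  match d
   4  $ S x x R x    x x x x $    match x
   5  $ S x x R      x x x $      expand R -> U x S
   6  $ S x x S x U  x x x $      expand U -> epsilon
   7  $ S x x S x    x x x $      match x
   8  $ S x x S      x x $        expand S -> epsilon
   9  $ S x x        x x $        match x
  10  $ S x          x $          match x
  11  $ S            $            expand S -> epsilon
Accept reached after 11 steps.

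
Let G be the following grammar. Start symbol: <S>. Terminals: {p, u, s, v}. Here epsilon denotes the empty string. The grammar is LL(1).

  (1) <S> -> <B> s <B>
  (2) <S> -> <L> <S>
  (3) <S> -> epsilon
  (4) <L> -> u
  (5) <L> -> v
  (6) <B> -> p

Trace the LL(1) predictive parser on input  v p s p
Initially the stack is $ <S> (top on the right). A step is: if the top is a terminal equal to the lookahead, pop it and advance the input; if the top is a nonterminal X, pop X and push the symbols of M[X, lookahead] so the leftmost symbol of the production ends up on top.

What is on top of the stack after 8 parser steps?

p

     Stack        Input      Action
  1  $ <S>        v p s p $  expand <S> -> <L> <S>
  2  $ <S> <L>    v p s p $  expand <L> -> v
  3  $ <S> v      v p s p $  match v
  4  $ <S>        p s p $    expand <S> -> <B> s <B>
  5  $ <B> s <B>  p s p $    expand <B> -> p
  6  $ <B> s p    p s p $    match p
  7  $ <B> s      s p $      match s
  8  $ <B>        p $        expand <B> -> p
Stack after step 8: $ p (top = p).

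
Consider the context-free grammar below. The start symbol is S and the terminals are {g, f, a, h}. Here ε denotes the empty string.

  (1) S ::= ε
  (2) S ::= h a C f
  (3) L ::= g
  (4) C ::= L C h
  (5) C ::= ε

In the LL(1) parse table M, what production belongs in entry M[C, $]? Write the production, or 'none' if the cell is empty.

none

FIRST(S) = {ε, h}
FIRST(L) = {g}
FIRST(C) = {ε, g}  (via L C h)
FOLLOW(S) includes $ since S is the start symbol.
FOLLOW(C): in S::=h a C f, C is followed by f with FIRST {f}; in C::=L C h, C is followed by h with FIRST {h}. Thus FOLLOW(C) = {f, h}.
For C ::= L C h: FIRST(L C h) = {g}, so it goes in M[C, t] for t ∈ {g}.
For C ::= ε: FIRST(ε) = {ε}, so it goes in M[C, t] for t ∈ {}; since ε ∈ FIRST, also for every t ∈ FOLLOW(C) = {f, h}.
None of these place a production in M[C, $].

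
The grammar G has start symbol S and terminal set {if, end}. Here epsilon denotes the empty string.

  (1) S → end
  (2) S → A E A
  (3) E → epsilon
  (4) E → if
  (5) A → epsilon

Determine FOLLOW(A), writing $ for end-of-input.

{$, if}

FIRST(E): from E→epsilon we get {epsilon}; from E→if we get {if}. So FIRST(E) = {epsilon, if}.
FIRST(A): from A→epsilon we get {epsilon}. So FIRST(A) = {epsilon}.
FIRST(S): from S→end we get {end}; from S→A E A we get {epsilon, if}. So FIRST(S) = {epsilon, end, if}.
FOLLOW(S) includes $ since S is the start symbol.
FOLLOW(S): S appears on no right-hand side. Thus FOLLOW(S) = {$}.
FOLLOW(E): in S→A E A, E is followed by A with FIRST {epsilon}; in S→A E A, the suffix after E is nullable, so FOLLOW(E) ⊇ FOLLOW(S) = {$}. Thus FOLLOW(E) = {$}.
FOLLOW(A): in S→A E A (occurrence 1), A is followed by E A with FIRST {epsilon, if}; in S→A E A (occurrence 1), the suffix after A is nullable, so FOLLOW(A) ⊇ FOLLOW(S) = {$}; in S→A E A (occurrence 2), the suffix after A is empty, so FOLLOW(A) ⊇ FOLLOW(S) = {$}. Thus FOLLOW(A) = {$, if}.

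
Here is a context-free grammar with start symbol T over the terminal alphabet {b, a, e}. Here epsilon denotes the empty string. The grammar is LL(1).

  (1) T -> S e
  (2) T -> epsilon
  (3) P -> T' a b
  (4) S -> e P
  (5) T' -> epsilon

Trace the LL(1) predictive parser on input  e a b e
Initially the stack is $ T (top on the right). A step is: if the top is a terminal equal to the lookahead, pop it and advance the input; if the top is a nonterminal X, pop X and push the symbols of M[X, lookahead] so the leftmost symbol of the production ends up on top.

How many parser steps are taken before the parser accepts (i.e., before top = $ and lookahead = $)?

     Stack       Input      Action
  1  $ T         e a b e $  expand T -> S e
  2  $ e S       e a b e $  expand S -> e P
  3  $ e P e     e a b e $  match e
  4  $ e P       a b e $    expand P -> T' a b
  5  $ e b a T'  a b e $    expand T' -> epsilon
  6  $ e b a     a b e $    match a
  7  $ e b       b e $      match b
  8  $ e         e $        match e
Accept reached after 8 steps.

8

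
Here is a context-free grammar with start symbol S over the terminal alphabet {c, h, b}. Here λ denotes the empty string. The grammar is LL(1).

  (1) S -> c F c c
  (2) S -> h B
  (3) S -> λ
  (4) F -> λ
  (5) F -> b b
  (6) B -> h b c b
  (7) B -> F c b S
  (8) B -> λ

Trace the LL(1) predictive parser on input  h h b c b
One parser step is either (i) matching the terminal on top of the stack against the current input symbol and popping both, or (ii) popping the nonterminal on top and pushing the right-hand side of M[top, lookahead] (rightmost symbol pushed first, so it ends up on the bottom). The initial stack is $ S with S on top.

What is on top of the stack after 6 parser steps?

     Stack      Input        Action
  1  $ S        h h b c b $  expand S -> h B
  2  $ B h      h h b c b $  match h
  3  $ B        h b c b $    expand B -> h b c b
  4  $ b c b h  h b c b $    match h
  5  $ b c b    b c b $      match b
  6  $ b c      c b $        match c
Stack after step 6: $ b (top = b).

b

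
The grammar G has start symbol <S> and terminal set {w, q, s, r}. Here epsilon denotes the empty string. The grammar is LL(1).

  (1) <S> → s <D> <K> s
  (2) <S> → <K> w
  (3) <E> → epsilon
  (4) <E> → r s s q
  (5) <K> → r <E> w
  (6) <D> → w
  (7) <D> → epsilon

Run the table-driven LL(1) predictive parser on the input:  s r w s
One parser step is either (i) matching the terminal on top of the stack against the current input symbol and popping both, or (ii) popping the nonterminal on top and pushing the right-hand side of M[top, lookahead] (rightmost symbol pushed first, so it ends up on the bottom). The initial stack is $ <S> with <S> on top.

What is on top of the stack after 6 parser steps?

step 1: stack=$ <S>  input=s r w s $  — expand <S> → s <D> <K> s
step 2: stack=$ s <K> <D> s  input=s r w s $  — match s
step 3: stack=$ s <K> <D>  input=r w s $  — expand <D> → epsilon
step 4: stack=$ s <K>  input=r w s $  — expand <K> → r <E> w
step 5: stack=$ s w <E> r  input=r w s $  — match r
step 6: stack=$ s w <E>  input=w s $  — expand <E> → epsilon
Stack after step 6: $ s w (top = w).

w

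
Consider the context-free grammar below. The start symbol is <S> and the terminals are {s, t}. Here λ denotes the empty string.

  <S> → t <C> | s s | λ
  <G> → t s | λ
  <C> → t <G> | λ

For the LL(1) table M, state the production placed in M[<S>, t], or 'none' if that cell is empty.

FIRST(<S>) = {λ, s, t}
FIRST(<G>) = {λ, t}
FIRST(<C>) = {λ, t}
FOLLOW(<S>) includes $ since <S> is the start symbol.
FOLLOW(<S>): <S> appears on no right-hand side. Thus FOLLOW(<S>) = {$}.
For <S> → t <C>: FIRST(t <C>) = {t}, so it goes in M[<S>, t] for t ∈ {t}.
For <S> → s s: FIRST(s s) = {s}, so it goes in M[<S>, t] for t ∈ {s}.
For <S> → λ: FIRST(λ) = {λ}, so it goes in M[<S>, t] for t ∈ {}; since λ ∈ FIRST, also for every t ∈ FOLLOW(<S>) = {$}.

<S> → t <C>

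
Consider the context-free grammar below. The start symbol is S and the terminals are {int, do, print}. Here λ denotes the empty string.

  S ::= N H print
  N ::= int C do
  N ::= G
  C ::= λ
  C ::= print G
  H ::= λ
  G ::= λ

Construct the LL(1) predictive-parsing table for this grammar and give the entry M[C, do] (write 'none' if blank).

FIRST(C) = {λ, print}
FIRST(H) = {λ}
FIRST(G) = {λ}
FIRST(N) = {λ, int}  (via G)
FIRST(S) = {int, print}  (via N H print)
FOLLOW(S) includes $ since S is the start symbol.
FOLLOW(C): in N::=int C do, C is followed by do with FIRST {do}. Thus FOLLOW(C) = {do}.
For C ::= λ: FIRST(λ) = {λ}, so it goes in M[C, t] for t ∈ {}; since λ ∈ FIRST, also for every t ∈ FOLLOW(C) = {do}.
For C ::= print G: FIRST(print G) = {print}, so it goes in M[C, t] for t ∈ {print}.

C ::= λ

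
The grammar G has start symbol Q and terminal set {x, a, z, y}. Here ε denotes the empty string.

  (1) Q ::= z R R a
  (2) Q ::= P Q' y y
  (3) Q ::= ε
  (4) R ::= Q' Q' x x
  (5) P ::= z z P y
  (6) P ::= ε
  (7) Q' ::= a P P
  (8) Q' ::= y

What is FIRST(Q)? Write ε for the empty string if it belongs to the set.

FIRST(P): from P::=z z P y we get {z}; from P::=ε we get {ε}. So FIRST(P) = {ε, z}.
FIRST(Q'): from Q'::=a P P we get {a}; from Q'::=y we get {y}. So FIRST(Q') = {a, y}.
FIRST(Q): from Q::=z R R a we get {z}; from Q::=P Q' y y we get {a, y, z}; from Q::=ε we get {ε}. So FIRST(Q) = {ε, a, y, z}.
FIRST(R): from R::=Q' Q' x x we get {a, y}. So FIRST(R) = {a, y}.

{ε, a, y, z}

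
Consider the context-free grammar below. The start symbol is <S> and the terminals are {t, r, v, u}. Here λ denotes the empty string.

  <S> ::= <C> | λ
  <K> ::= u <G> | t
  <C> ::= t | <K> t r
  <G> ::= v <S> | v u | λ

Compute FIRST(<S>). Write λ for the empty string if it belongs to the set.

{λ, t, u}

FIRST(<K>): from <K>::=u <G> we get {u}; from <K>::=t we get {t}. So FIRST(<K>) = {t, u}.
FIRST(<G>): from <G>::=v <S> we get {v}; from <G>::=v u we get {v}; from <G>::=λ we get {λ}. So FIRST(<G>) = {λ, v}.
FIRST(<C>): from <C>::=t we get {t}; from <C>::=<K> t r we get {t, u}. So FIRST(<C>) = {t, u}.
FIRST(<S>): from <S>::=<C> we get {t, u}; from <S>::=λ we get {λ}. So FIRST(<S>) = {λ, t, u}.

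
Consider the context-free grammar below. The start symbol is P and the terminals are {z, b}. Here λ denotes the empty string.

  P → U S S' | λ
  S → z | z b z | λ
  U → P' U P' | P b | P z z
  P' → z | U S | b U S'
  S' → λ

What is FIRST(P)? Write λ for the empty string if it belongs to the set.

{λ, b, z}

FIRST(S): from S→z we get {z}; from S→z b z we get {z}; from S→λ we get {λ}. So FIRST(S) = {λ, z}.
FIRST(S'): from S'→λ we get {λ}. So FIRST(S') = {λ}.
FIRST(P): from P→U S S' we get {b, z}; from P→λ we get {λ}. So FIRST(P) = {λ, b, z}.
FIRST(U): from U→P' U P' we get {b, z}; from U→P b we get {b, z}; from U→P z z we get {b, z}. So FIRST(U) = {b, z}.
FIRST(P'): from P'→z we get {z}; from P'→U S we get {b, z}; from P'→b U S' we get {b}. So FIRST(P') = {b, z}.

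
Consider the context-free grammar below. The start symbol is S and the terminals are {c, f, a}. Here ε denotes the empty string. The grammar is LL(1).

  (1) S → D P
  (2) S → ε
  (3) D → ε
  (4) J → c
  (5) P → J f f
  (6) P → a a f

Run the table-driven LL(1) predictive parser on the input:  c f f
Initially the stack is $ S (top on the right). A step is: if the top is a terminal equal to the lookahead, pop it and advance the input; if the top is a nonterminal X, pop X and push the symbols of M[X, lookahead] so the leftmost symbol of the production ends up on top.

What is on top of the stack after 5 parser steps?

f

step 1: stack=$ S  input=c f f $  — expand S → D P
step 2: stack=$ P D  input=c f f $  — expand D → ε
step 3: stack=$ P  input=c f f $  — expand P → J f f
step 4: stack=$ f f J  input=c f f $  — expand J → c
step 5: stack=$ f f c  input=c f f $  — match c
Stack after step 5: $ f f (top = f).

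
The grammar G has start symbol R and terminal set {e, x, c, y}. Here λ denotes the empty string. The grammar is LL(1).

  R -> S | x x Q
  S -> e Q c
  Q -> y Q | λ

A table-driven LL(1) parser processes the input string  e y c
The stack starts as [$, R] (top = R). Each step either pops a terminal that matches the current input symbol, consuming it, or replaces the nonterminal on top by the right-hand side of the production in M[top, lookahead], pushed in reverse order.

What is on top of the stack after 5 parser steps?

     Stack    Input    Action
  1  $ R      e y c $  expand R -> S
  2  $ S      e y c $  expand S -> e Q c
  3  $ c Q e  e y c $  match e
  4  $ c Q    y c $    expand Q -> y Q
  5  $ c Q y  y c $    match y
Stack after step 5: $ c Q (top = Q).

Q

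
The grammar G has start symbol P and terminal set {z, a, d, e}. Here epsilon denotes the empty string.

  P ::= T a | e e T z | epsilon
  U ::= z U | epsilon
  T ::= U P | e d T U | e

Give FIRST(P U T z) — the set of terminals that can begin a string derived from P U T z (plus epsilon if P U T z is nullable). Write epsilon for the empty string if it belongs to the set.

{a, e, z}

FIRST(U) = {epsilon, z}
FIRST(P) = {epsilon, a, e, z}  (via T a)
FIRST(T) = {epsilon, a, e, z}  (via U P)
FIRST(P U T z): take FIRST of each symbol in turn, carrying on past any symbol whose FIRST contains epsilon; result {a, e, z}.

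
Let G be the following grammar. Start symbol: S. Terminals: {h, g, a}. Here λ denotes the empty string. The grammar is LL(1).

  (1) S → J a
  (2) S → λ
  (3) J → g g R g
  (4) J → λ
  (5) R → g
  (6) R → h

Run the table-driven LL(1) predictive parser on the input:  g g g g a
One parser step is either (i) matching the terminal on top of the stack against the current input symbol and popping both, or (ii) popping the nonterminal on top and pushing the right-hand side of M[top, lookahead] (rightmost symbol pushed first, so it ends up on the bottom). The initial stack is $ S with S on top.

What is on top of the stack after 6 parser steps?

step 1: stack=$ S  input=g g g g a $  — expand S → J a
step 2: stack=$ a J  input=g g g g a $  — expand J → g g R g
step 3: stack=$ a g R g g  input=g g g g a $  — match g
step 4: stack=$ a g R g  input=g g g a $  — match g
step 5: stack=$ a g R  input=g g a $  — expand R → g
step 6: stack=$ a g g  input=g g a $  — match g
Stack after step 6: $ a g (top = g).

g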